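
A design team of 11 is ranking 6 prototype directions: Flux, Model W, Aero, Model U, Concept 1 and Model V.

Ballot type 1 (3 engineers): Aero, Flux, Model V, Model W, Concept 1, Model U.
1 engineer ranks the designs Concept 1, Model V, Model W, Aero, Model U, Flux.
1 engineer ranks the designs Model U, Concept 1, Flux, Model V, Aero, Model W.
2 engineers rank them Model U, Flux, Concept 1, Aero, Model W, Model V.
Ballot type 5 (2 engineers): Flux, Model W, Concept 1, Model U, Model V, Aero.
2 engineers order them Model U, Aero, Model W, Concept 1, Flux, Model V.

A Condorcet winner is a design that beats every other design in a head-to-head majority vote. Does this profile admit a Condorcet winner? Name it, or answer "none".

none

Check each pair by majority over 11 ballots:
Flux–Model W: Flux 8–3.
Flux vs Aero: Aero wins 6–5.
Flux vs Model U: Model U, 6–5.
Flux vs Concept 1: Flux preferred on 3+2+2 = 7 ballots; Flux wins 7–4.
Flux vs Model V: Flux, 10–1.
Model W vs Aero: Aero wins 8–3.
Model W vs Model U: Model W, 6–5.
Model W–Concept 1: Model W 7–4.
Model W–Model V: Model W 6–5.
Aero vs Model U: 4 to 7, Model U.
Aero vs Concept 1: Aero is ranked higher on 3+2 = 5 ballots, Concept 1 on 6. Concept 1 wins 6–5.
Aero vs Model V: Aero wins 7–4.
Model U vs Concept 1: 1+2+2 = 5 for Model U, 6 for Concept 1 — Concept 1 by 6–5.
Model U–Model V: Model U 7–4.
Concept 1–Model V: Concept 1 8–3.
Each design drops at least one matchup (Flux loses to Aero; Model W loses to Flux; Aero loses to Model U; Model U loses to Model W; Concept 1 loses to Flux; Model V loses to Flux); the cycle Flux beats Model W beats Model U beats Flux rules out a Condorcet winner.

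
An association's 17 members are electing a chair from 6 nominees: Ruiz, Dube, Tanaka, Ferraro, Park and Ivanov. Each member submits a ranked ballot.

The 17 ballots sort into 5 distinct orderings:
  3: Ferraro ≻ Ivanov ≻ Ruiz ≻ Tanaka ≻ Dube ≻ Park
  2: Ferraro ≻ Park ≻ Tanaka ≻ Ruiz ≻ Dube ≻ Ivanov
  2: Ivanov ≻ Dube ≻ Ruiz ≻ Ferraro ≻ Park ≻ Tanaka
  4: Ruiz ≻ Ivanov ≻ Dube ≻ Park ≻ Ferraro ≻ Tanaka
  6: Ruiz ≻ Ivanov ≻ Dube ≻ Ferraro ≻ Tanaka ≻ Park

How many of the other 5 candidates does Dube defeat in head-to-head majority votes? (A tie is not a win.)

Dube against each rival (17 voters):
Dube vs Ruiz: Dube preferred on 2 ballots; Ruiz wins 15–2.
Dube–Tanaka: Dube 12–5.
Dube vs Ferraro: Dube preferred on 2+4+6 = 12 ballots; Dube wins 12–5.
Dube vs Park: Dube wins 15–2.
Dube–Ivanov: Ivanov 15–2.
Dube beats Tanaka, Ferraro, Park; loses to Ruiz, Ivanov — 3 pairwise wins.

3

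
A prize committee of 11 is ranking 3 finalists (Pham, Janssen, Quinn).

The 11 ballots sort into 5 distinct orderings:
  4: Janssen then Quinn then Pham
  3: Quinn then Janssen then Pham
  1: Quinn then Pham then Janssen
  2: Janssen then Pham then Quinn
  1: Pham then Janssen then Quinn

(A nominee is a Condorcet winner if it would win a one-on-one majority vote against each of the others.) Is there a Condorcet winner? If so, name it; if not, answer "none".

Janssen

Check each pair by majority over 11 ballots:
Pham vs Janssen: 1+1 = 2 for Pham, 9 for Janssen — Janssen by 9–2.
Pham vs Quinn: 2+1 = 3 for Pham, 8 for Quinn — Quinn by 8–3.
Janssen vs Quinn: 4+2+1 = 7 for Janssen, 4 for Quinn — Janssen by 7–4.
Janssen beats each of Pham, Quinn — Janssen is the Condorcet winner.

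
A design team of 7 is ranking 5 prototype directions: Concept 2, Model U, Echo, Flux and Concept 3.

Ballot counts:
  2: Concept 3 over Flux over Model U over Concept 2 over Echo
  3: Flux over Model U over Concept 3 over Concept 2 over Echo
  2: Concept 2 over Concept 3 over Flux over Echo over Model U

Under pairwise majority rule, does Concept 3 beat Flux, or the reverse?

Concept 3

Ballots ranking Concept 3 above Flux: 2 + 2 = 4.
Ballots ranking Flux above Concept 3: 7 − 4 = 3.
Concept 3 wins the head-to-head 4–3.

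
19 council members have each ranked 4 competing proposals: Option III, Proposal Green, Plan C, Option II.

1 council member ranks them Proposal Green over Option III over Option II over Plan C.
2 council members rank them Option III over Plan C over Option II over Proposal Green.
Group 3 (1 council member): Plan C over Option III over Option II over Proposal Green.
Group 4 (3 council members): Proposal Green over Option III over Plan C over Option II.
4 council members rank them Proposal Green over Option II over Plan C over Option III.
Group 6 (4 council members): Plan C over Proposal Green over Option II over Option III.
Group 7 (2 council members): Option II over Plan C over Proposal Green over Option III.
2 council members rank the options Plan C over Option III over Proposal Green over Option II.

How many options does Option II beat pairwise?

1

Option II against each rival (19 council members):
Option II vs Option III: Option II, 10–9.
Option II vs Proposal Green: Proposal Green wins 14–5.
Option II–Plan C: Plan C 12–7.
Option II beats Option III; loses to Proposal Green, Plan C — 1 pairwise win.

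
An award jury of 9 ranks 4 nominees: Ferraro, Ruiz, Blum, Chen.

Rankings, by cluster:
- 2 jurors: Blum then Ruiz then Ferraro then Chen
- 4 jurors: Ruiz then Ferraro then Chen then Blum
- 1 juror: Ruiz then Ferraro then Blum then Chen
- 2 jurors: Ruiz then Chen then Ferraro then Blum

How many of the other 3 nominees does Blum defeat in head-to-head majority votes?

Blum against each rival (9 jurors):
Blum–Ferraro: Ferraro 7–2.
Blum–Ruiz: Ruiz 7–2.
Blum vs Chen: Chen, 6–3.
Blum beats no one; loses to Ferraro, Ruiz, Chen — 0 pairwise wins.

0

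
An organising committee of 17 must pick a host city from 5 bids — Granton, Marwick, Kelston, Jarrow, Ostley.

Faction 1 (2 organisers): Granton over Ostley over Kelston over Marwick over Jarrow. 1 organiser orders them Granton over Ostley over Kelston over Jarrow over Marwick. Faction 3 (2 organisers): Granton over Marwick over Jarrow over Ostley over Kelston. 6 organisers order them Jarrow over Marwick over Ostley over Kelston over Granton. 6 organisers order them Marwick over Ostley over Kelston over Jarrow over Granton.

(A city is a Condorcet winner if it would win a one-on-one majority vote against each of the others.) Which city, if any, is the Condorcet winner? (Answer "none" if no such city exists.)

Pairwise majorities:
Granton vs Marwick: Marwick wins 12–5.
Granton–Kelston: Kelston 12–5.
Granton–Jarrow: Jarrow 12–5.
Granton–Ostley: Ostley 12–5.
Marwick vs Kelston: Marwick, 14–3.
Marwick vs Jarrow: Marwick, 10–7.
Marwick–Ostley: Marwick 14–3.
Kelston vs Jarrow: Kelston wins 9–8.
Kelston–Ostley: Ostley 17–0.
Jarrow vs Ostley: Ostley wins 9–8.
Marwick beats each of Granton, Kelston, Jarrow, Ostley — Marwick is the Condorcet winner.

Marwick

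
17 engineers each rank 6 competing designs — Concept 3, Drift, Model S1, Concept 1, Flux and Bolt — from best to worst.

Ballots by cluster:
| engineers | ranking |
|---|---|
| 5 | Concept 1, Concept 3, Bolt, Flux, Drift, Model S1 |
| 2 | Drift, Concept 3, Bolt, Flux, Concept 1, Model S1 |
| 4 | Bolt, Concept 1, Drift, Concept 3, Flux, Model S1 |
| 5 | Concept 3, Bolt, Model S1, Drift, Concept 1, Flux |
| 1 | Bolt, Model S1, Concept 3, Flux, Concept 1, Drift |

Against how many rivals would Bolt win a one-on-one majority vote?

Bolt against each rival (17 engineers):
Bolt vs Concept 3: Concept 3 wins 12–5.
Bolt vs Drift: 5+4+5+1 = 15 for Bolt, 2 for Drift — Bolt by 15–2.
Bolt vs Model S1: Bolt preferred on 5+2+4+5+1 = 17 ballots; Bolt wins 17–0.
Bolt vs Concept 1: Bolt is ranked higher on 2+4+5+1 = 12 ballots, Concept 1 on 5. Bolt wins 12–5.
Bolt vs Flux: Bolt preferred on 5+2+4+5+1 = 17 ballots; Bolt wins 17–0.
Bolt beats Drift, Model S1, Concept 1, Flux; loses to Concept 3 — 4 pairwise wins.

4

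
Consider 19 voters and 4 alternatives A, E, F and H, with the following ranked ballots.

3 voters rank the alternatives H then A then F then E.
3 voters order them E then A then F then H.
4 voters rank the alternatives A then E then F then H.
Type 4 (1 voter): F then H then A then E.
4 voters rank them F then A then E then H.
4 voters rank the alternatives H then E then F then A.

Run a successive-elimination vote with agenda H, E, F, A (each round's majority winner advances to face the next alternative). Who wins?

A

Round 1: H vs E — 8–11, E advances.
Round 2: E vs F — 11–8, E advances.
Round 3: E vs A — 7–12, A advances.
The agenda winner is A.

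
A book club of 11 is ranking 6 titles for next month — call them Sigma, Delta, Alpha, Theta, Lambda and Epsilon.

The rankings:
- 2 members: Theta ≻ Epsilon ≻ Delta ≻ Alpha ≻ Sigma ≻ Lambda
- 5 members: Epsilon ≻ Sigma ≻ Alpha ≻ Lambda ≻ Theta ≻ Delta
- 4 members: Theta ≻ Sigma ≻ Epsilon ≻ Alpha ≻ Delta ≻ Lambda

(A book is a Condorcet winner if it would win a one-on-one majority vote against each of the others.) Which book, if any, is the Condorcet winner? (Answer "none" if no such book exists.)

Check each pair by majority over 11 ballots:
Sigma–Delta: Sigma 9–2.
Sigma vs Alpha: Sigma wins 9–2.
Sigma–Theta: Theta 6–5.
Sigma vs Lambda: Sigma, 11–0.
Sigma vs Epsilon: Epsilon wins 7–4.
Delta–Alpha: Alpha 9–2.
Delta vs Theta: Theta, 11–0.
Delta vs Lambda: 6 to 5, Delta.
Delta vs Epsilon: Epsilon wins 11–0.
Alpha vs Theta: Theta, 6–5.
Alpha vs Lambda: Alpha, 11–0.
Alpha vs Epsilon: 0 to 11, Epsilon.
Theta vs Lambda: 2+4 = 6 for Theta, 5 for Lambda — Theta by 6–5.
Theta vs Epsilon: 2+4 = 6 for Theta, 5 for Epsilon — Theta by 6–5.
Lambda vs Epsilon: 0 to 11, Epsilon.
Theta wins every pairwise contest, so Theta is the Condorcet winner.

Theta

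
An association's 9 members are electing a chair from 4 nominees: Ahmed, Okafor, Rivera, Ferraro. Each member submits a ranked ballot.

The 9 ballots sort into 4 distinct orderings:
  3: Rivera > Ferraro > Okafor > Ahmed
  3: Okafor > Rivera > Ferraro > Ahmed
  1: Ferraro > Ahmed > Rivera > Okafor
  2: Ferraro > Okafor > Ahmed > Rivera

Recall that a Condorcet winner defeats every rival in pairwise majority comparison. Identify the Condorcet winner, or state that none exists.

Check each pair by majority over 9 ballots:
Ahmed vs Okafor: Ahmed is ranked higher on 1 ballot, Okafor on 8. Okafor wins 8–1.
Ahmed–Rivera: Rivera 6–3.
Ahmed vs Ferraro: Ferraro wins 9–0.
Okafor vs Rivera: Okafor wins 5–4.
Okafor vs Ferraro: Okafor is ranked higher on 3 ballots, Ferraro on 6. Ferraro wins 6–3.
Rivera vs Ferraro: Rivera wins 6–3.
Each candidate drops at least one matchup (Ahmed loses to Okafor; Okafor loses to Ferraro; Rivera loses to Okafor; Ferraro loses to Rivera); the cycle Okafor beats Rivera beats Ferraro beats Okafor rules out a Condorcet winner.

none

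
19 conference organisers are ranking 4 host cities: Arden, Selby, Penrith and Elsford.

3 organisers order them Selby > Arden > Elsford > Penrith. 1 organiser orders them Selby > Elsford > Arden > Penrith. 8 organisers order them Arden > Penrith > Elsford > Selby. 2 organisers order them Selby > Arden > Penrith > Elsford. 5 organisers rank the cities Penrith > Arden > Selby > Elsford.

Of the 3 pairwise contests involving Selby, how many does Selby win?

1

Selby against each rival (19 organisers):
Selby vs Arden: Selby is ranked higher on 3+1+2 = 6 ballots, Arden on 13. Arden wins 13–6.
Selby vs Penrith: 6 to 13, Penrith.
Selby vs Elsford: 11 to 8, Selby.
Selby beats Elsford; loses to Arden, Penrith — 1 pairwise win.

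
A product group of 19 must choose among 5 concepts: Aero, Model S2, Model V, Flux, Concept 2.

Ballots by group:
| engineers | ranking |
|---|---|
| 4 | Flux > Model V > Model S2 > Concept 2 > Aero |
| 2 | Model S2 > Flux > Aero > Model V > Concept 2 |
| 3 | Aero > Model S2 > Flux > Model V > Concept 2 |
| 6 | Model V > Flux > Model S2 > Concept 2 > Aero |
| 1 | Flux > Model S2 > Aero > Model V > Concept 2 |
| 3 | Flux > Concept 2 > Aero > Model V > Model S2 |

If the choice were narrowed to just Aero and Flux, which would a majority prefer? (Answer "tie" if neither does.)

Ballots ranking Aero above Flux: 3.
Ballots ranking Flux above Aero: 19 − 3 = 16.
Flux wins the head-to-head 16–3.

Flux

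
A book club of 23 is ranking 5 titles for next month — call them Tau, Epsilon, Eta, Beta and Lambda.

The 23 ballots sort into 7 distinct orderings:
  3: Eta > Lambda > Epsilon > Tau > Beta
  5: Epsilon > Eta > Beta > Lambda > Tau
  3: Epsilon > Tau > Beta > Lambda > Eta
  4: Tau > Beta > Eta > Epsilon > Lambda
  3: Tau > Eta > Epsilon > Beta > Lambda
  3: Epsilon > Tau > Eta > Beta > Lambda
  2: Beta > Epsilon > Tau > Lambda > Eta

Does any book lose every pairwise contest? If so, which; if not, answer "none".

Lambda

Head-to-head results (23 members):
Tau vs Epsilon: Tau preferred on 4+3 = 7 ballots; Epsilon wins 16–7.
Tau vs Eta: Tau, 15–8.
Tau vs Beta: Tau, 16–7.
Tau vs Lambda: 3+4+3+3+2 = 15 for Tau, 8 for Lambda — Tau by 15–8.
Epsilon vs Eta: 5+3+3+2 = 13 for Epsilon, 10 for Eta — Epsilon by 13–10.
Epsilon vs Beta: 3+5+3+3+3 = 17 for Epsilon, 6 for Beta — Epsilon by 17–6.
Epsilon vs Lambda: Epsilon wins 20–3.
Eta–Beta: Eta 14–9.
Eta vs Lambda: Eta, 18–5.
Beta vs Lambda: Beta, 20–3.
Only Lambda has no wins; Lambda is the Condorcet loser.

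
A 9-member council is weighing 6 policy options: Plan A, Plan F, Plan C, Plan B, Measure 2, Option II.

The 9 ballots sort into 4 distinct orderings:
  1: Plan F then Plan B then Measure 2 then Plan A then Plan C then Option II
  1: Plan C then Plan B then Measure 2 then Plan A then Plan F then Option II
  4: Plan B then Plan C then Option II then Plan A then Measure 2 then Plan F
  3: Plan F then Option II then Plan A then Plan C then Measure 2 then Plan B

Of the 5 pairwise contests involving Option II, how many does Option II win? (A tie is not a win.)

Option II against each rival (9 council members):
Option II vs Plan A: 4+3 = 7 for Option II, 2 for Plan A — Option II by 7–2.
Option II vs Plan F: Plan F, 5–4.
Option II vs Plan C: Plan C wins 6–3.
Option II vs Plan B: 3 to 6, Plan B.
Option II vs Measure 2: 7 to 2, Option II.
Option II beats Plan A, Measure 2; loses to Plan F, Plan C, Plan B — 2 pairwise wins.

2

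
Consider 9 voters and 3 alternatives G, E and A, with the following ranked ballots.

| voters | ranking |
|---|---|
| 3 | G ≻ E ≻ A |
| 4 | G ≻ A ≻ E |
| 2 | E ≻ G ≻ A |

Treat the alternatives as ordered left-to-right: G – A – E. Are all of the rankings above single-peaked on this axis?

Axis positions: G=1, A=2, E=3.
Group 1: ranking walks positions 1-3-2; E is ranked above A even though A lies between E and the peak G on the axis — preferences dip and rise again. Not single-peaked.
Group 2 (peak G at position 1): ranking walks positions 1-2-3, expanding outward from the peak — single-peaked.
Group 3: ranking walks positions 3-1-2; G is ranked above A even though A lies between G and the peak E on the axis — preferences dip and rise again. Not single-peaked.
Group 1 violates single-peakedness, so the profile is not single-peaked on this axis.

no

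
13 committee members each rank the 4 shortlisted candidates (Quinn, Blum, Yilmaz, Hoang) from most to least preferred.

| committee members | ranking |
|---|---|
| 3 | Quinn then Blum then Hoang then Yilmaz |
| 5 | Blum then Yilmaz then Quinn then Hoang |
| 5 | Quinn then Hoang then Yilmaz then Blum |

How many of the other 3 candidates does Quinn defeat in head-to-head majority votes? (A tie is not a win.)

3

Quinn against each rival (13 committee members):
Quinn vs Blum: 3+5 = 8 for Quinn, 5 for Blum — Quinn by 8–5.
Quinn vs Yilmaz: Quinn, 8–5.
Quinn vs Hoang: Quinn wins 13–0.
Quinn beats Blum, Yilmaz, Hoang — 3 pairwise wins.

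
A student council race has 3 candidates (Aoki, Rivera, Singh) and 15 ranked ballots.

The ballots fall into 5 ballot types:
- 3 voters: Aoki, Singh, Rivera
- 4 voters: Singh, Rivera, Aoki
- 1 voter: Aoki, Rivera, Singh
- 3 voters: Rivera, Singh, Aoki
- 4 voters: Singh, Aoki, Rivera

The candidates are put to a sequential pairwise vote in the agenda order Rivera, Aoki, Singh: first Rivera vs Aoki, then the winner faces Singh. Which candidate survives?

Singh

Round 1: Rivera vs Aoki — 7–8, Aoki advances.
Round 2: Aoki vs Singh — 4–11, Singh advances.
Singh survives the agenda.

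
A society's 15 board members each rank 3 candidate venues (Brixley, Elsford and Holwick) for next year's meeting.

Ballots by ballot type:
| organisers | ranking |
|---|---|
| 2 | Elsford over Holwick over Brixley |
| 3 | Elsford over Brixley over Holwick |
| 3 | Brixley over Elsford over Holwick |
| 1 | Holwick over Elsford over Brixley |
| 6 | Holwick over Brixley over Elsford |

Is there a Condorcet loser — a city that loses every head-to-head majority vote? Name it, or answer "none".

none

Head-to-head results (15 organisers):
Brixley vs Elsford: Brixley wins 9–6.
Brixley vs Holwick: Brixley is ranked higher on 3+3 = 6 ballots, Holwick on 9. Holwick wins 9–6.
Elsford vs Holwick: Elsford is ranked higher on 2+3+3 = 8 ballots, Holwick on 7. Elsford wins 8–7.
Every city wins at least one matchup (Brixley beats Elsford; Elsford beats Holwick; Holwick beats Brixley), so there is no Condorcet loser.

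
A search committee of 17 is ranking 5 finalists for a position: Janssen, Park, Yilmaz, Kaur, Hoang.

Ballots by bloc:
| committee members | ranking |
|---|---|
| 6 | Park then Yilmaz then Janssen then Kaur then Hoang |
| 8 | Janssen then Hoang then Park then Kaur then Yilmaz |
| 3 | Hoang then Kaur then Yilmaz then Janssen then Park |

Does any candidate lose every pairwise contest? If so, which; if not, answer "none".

none

Head-to-head results (17 committee members):
Janssen vs Park: 8+3 = 11 for Janssen, 6 for Park — Janssen by 11–6.
Janssen vs Yilmaz: Yilmaz, 9–8.
Janssen vs Kaur: Janssen wins 14–3.
Janssen vs Hoang: 14 to 3, Janssen.
Park vs Yilmaz: 14 to 3, Park.
Park vs Kaur: Park preferred on 6+8 = 14 ballots; Park wins 14–3.
Park vs Hoang: 6 to 11, Hoang.
Yilmaz vs Kaur: Kaur, 11–6.
Yilmaz vs Hoang: Hoang wins 11–6.
Kaur vs Hoang: Kaur is ranked higher on 6 ballots, Hoang on 11. Hoang wins 11–6.
No candidate is winless: Janssen beats Park; Park beats Yilmaz; Yilmaz beats Janssen; Kaur beats Yilmaz; Hoang beats Park. There is no Condorcet loser.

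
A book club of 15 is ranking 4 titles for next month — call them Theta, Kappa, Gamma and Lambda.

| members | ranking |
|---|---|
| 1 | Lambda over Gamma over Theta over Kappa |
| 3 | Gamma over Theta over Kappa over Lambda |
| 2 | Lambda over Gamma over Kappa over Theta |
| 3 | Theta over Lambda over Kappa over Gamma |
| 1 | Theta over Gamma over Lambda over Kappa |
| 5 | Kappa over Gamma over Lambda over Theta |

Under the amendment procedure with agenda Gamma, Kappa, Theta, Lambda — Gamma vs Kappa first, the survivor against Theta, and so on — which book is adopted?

Lambda

Round 1: Gamma vs Kappa — 7–8, Kappa advances.
Round 2: Kappa vs Theta — 7–8, Theta advances.
Round 3: Theta vs Lambda — 7–8, Lambda advances.
Lambda survives the agenda.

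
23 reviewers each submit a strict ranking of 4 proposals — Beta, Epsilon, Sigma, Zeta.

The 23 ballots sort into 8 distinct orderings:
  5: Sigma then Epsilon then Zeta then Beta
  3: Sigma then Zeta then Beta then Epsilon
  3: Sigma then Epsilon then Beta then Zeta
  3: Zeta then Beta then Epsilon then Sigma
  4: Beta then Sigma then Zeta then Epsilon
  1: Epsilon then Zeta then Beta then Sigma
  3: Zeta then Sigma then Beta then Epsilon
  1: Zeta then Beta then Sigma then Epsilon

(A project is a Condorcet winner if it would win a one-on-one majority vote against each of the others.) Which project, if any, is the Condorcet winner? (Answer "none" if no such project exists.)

Sigma

Check each pair by majority over 23 ballots:
Beta vs Epsilon: Beta wins 14–9.
Beta–Sigma: Sigma 14–9.
Beta–Zeta: Zeta 16–7.
Epsilon vs Sigma: Sigma, 19–4.
Epsilon–Zeta: Zeta 14–9.
Sigma vs Zeta: Sigma wins 15–8.
Only Sigma has no losses; Sigma is the Condorcet winner.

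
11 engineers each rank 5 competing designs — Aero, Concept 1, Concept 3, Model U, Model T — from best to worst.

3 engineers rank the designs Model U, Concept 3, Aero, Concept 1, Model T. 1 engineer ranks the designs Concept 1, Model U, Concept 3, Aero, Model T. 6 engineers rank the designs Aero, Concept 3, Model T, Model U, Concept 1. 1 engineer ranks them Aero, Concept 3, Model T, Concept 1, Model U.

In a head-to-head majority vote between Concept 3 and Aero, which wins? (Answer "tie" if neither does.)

Ballots ranking Concept 3 above Aero: 3 + 1 = 4.
Ballots ranking Aero above Concept 3: 11 − 4 = 7.
Aero wins the head-to-head 7–4.

Aero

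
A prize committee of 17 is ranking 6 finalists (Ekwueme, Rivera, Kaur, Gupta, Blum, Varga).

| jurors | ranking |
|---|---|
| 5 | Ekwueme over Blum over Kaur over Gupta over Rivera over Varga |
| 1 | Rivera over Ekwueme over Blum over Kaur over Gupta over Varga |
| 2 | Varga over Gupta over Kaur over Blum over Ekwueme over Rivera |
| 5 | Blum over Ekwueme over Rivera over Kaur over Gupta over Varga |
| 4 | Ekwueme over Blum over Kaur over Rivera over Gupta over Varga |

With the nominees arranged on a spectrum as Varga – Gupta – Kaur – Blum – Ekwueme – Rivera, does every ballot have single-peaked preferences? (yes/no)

yes

Axis positions: Varga=1, Gupta=2, Kaur=3, Blum=4, Ekwueme=5, Rivera=6.
Bloc 1 (peak Ekwueme at position 5): ranking walks positions 5-4-3-2-6-1, expanding outward from the peak — single-peaked.
Bloc 2 (peak Rivera at position 6): ranking walks positions 6-5-4-3-2-1, expanding outward from the peak — single-peaked.
Bloc 3 (peak Varga at position 1): ranking walks positions 1-2-3-4-5-6, expanding outward from the peak — single-peaked.
Bloc 4 (peak Blum at position 4): ranking walks positions 4-5-6-3-2-1, expanding outward from the peak — single-peaked.
Bloc 5 (peak Ekwueme at position 5): ranking walks positions 5-4-3-6-2-1, expanding outward from the peak — single-peaked.
Every ranking is single-peaked on this axis.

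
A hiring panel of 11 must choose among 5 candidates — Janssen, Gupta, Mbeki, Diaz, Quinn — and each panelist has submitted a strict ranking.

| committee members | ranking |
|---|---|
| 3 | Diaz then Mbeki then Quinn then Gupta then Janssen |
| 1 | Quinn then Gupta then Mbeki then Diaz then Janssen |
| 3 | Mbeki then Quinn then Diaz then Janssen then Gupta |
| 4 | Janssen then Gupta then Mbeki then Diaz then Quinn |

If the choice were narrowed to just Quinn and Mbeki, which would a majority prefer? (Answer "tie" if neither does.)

Ballots ranking Quinn above Mbeki: 1.
Ballots ranking Mbeki above Quinn: 11 − 1 = 10.
Mbeki wins the head-to-head 10–1.

Mbeki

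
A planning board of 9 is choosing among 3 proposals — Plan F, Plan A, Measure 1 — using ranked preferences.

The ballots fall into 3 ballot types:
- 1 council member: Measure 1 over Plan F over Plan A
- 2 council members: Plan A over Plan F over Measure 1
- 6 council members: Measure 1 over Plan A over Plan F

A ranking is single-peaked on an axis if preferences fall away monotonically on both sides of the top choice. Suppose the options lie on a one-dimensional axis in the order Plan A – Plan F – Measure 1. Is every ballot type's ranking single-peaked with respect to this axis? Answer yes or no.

no

Axis positions: Plan A=1, Plan F=2, Measure 1=3.
Ballot type 1 (peak Measure 1 at position 3): ranking walks positions 3-2-1, expanding outward from the peak — single-peaked.
Ballot type 2 (peak Plan A at position 1): ranking walks positions 1-2-3, expanding outward from the peak — single-peaked.
Ballot type 3: ranking walks positions 3-1-2; Plan A is ranked above Plan F even though Plan F lies between Plan A and the peak Measure 1 on the axis — preferences dip and rise again. Not single-peaked.
Ballot type 3 violates single-peakedness, so the profile is not single-peaked on this axis.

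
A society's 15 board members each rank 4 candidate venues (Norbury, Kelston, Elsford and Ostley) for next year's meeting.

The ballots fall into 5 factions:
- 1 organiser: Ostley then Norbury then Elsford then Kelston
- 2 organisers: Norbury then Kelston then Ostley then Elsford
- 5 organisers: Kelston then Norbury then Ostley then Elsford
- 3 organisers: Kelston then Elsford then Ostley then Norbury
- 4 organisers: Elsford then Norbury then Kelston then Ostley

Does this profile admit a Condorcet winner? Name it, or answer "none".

Kelston

Pairwise majorities:
Norbury vs Kelston: Kelston, 8–7.
Norbury vs Elsford: Norbury, 8–7.
Norbury–Ostley: Norbury 11–4.
Kelston–Elsford: Kelston 10–5.
Kelston–Ostley: Kelston 14–1.
Elsford–Ostley: Ostley 8–7.
Only Kelston has no losses; Kelston is the Condorcet winner.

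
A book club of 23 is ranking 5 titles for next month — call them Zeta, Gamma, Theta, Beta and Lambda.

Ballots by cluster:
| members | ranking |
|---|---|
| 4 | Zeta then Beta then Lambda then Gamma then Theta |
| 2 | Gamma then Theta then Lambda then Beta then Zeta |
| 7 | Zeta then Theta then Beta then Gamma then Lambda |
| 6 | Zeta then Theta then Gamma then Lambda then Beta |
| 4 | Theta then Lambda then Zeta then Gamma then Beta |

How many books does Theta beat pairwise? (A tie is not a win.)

3

Theta against each rival (23 members):
Theta vs Zeta: Theta is ranked higher on 2+4 = 6 ballots, Zeta on 17. Zeta wins 17–6.
Theta vs Gamma: Theta preferred on 7+6+4 = 17 ballots; Theta wins 17–6.
Theta vs Beta: Theta, 19–4.
Theta vs Lambda: Theta preferred on 2+7+6+4 = 19 ballots; Theta wins 19–4.
Theta beats Gamma, Beta, Lambda; loses to Zeta — 3 pairwise wins.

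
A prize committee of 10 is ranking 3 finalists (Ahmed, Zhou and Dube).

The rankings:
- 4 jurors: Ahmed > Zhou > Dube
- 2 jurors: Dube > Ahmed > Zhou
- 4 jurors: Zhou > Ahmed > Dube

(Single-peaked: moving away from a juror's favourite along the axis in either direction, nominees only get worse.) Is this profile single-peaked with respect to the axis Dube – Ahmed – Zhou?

yes

Axis positions: Dube=1, Ahmed=2, Zhou=3.
Ballot type 1 (peak Ahmed at position 2): ranking walks positions 2-3-1, expanding outward from the peak — single-peaked.
Ballot type 2 (peak Dube at position 1): ranking walks positions 1-2-3, expanding outward from the peak — single-peaked.
Ballot type 3 (peak Zhou at position 3): ranking walks positions 3-2-1, expanding outward from the peak — single-peaked.
Every ranking is single-peaked on this axis.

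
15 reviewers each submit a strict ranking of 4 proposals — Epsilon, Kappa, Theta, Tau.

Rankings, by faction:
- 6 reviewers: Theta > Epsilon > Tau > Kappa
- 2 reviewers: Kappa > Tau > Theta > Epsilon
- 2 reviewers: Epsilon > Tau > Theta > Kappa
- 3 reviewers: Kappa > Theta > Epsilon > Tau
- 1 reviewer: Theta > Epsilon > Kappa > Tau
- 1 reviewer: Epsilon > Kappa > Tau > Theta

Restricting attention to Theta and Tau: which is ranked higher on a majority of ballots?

Ballots ranking Theta above Tau: 6 + 3 + 1 = 10.
Ballots ranking Tau above Theta: 15 − 10 = 5.
Theta wins the head-to-head 10–5.

Theta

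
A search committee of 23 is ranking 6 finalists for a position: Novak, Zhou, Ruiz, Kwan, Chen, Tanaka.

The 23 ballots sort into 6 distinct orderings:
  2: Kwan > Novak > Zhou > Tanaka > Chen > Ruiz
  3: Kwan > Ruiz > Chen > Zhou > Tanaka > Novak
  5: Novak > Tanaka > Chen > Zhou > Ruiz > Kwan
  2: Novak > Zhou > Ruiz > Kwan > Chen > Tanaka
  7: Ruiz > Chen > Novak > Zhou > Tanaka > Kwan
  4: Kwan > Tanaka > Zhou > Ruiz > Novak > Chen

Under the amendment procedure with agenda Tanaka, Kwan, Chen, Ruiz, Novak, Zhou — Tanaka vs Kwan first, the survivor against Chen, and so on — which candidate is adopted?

Zhou

Round 1: Tanaka vs Kwan — 12–11, Tanaka advances.
Round 2: Tanaka vs Chen — 11–12, Chen advances.
Round 3: Chen vs Ruiz — 7–16, Ruiz advances.
Round 4: Ruiz vs Novak — 14–9, Ruiz advances.
Round 5: Ruiz vs Zhou — 10–13, Zhou advances.
Zhou survives the agenda.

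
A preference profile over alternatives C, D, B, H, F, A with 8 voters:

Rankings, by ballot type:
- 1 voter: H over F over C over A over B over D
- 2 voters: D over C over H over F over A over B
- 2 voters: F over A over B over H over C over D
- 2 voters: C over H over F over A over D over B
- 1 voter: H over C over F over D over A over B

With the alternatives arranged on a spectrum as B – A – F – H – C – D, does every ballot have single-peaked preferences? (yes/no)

yes

Axis positions: B=1, A=2, F=3, H=4, C=5, D=6.
Ballot type 1 (peak H at position 4): ranking walks positions 4-3-5-2-1-6, expanding outward from the peak — single-peaked.
Ballot type 2 (peak D at position 6): ranking walks positions 6-5-4-3-2-1, expanding outward from the peak — single-peaked.
Ballot type 3 (peak F at position 3): ranking walks positions 3-2-1-4-5-6, expanding outward from the peak — single-peaked.
Ballot type 4 (peak C at position 5): ranking walks positions 5-4-3-2-6-1, expanding outward from the peak — single-peaked.
Ballot type 5 (peak H at position 4): ranking walks positions 4-5-3-6-2-1, expanding outward from the peak — single-peaked.
Every ranking is single-peaked on this axis.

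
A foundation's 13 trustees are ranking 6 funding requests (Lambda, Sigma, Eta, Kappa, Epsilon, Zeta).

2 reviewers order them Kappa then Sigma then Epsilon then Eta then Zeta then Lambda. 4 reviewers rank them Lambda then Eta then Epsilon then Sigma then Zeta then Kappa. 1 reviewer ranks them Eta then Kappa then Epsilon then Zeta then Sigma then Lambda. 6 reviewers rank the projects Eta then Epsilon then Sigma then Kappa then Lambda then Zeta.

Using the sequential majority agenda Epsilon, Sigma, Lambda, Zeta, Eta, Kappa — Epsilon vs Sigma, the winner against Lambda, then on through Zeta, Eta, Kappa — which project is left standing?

Eta

Round 1: Epsilon vs Sigma — 11–2, Epsilon advances.
Round 2: Epsilon vs Lambda — 9–4, Epsilon advances.
Round 3: Epsilon vs Zeta — 13–0, Epsilon advances.
Round 4: Epsilon vs Eta — 2–11, Eta advances.
Round 5: Eta vs Kappa — 11–2, Eta advances.
Eta survives the agenda.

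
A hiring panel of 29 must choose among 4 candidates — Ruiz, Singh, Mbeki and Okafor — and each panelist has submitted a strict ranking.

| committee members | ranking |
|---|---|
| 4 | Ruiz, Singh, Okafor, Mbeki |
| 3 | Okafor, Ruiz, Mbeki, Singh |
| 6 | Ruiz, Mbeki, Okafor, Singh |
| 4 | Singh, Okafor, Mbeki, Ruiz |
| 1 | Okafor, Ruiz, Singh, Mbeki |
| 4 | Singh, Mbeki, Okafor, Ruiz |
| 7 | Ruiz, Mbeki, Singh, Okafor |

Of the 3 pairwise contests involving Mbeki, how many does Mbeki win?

Mbeki against each rival (29 committee members):
Mbeki vs Ruiz: 4+4 = 8 for Mbeki, 21 for Ruiz — Ruiz by 21–8.
Mbeki vs Singh: Mbeki preferred on 3+6+7 = 16 ballots; Mbeki wins 16–13.
Mbeki vs Okafor: Mbeki wins 17–12.
Mbeki beats Singh, Okafor; loses to Ruiz — 2 pairwise wins.

2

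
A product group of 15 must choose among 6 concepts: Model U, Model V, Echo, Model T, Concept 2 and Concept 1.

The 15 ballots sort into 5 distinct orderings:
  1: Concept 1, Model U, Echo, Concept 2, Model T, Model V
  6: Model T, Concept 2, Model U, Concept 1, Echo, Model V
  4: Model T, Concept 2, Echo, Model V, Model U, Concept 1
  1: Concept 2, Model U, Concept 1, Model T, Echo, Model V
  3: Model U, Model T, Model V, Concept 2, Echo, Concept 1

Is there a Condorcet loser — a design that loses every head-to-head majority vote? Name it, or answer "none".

Model V

Head-to-head results (15 engineers):
Model U vs Model V: 11 to 4, Model U.
Model U vs Echo: Model U wins 11–4.
Model U vs Model T: Model U is ranked higher on 1+1+3 = 5 ballots, Model T on 10. Model T wins 10–5.
Model U–Concept 2: Concept 2 11–4.
Model U vs Concept 1: 14 to 1, Model U.
Model V vs Echo: 3 to 12, Echo.
Model V vs Model T: 0 for Model V, 15 for Model T — Model T by 15–0.
Model V vs Concept 2: 3 for Model V, 12 for Concept 2 — Concept 2 by 12–3.
Model V vs Concept 1: Model V is ranked higher on 4+3 = 7 ballots, Concept 1 on 8. Concept 1 wins 8–7.
Echo vs Model T: Model T, 14–1.
Echo vs Concept 2: 1 for Echo, 14 for Concept 2 — Concept 2 by 14–1.
Echo vs Concept 1: 7 to 8, Concept 1.
Model T vs Concept 2: Model T preferred on 6+4+3 = 13 ballots; Model T wins 13–2.
Model T–Concept 1: Model T 13–2.
Concept 2 vs Concept 1: Concept 2, 14–1.
Model V is beaten in every head-to-head and is the Condorcet loser.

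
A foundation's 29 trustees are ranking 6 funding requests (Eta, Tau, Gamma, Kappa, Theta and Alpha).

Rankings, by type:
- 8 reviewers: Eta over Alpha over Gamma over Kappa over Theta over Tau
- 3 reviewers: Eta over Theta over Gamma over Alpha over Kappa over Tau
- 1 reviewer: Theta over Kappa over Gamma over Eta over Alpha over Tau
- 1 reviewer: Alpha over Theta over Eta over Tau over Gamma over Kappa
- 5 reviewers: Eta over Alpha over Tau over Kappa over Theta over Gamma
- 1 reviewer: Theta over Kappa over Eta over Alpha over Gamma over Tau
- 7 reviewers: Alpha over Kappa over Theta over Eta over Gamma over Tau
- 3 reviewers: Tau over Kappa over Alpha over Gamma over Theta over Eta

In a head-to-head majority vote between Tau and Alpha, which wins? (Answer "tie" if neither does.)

Alpha

Ballots ranking Tau above Alpha: 3.
Ballots ranking Alpha above Tau: 29 − 3 = 26.
Alpha wins the head-to-head 26–3.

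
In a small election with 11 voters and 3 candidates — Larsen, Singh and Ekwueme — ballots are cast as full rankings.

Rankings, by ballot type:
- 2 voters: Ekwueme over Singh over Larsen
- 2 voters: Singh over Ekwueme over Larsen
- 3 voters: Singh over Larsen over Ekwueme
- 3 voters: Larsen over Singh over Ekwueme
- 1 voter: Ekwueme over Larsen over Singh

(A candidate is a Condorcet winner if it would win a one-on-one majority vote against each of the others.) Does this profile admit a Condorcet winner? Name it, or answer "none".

Head-to-head results (11 voters):
Larsen vs Singh: Larsen is ranked higher on 3+1 = 4 ballots, Singh on 7. Singh wins 7–4.
Larsen vs Ekwueme: Larsen is ranked higher on 3+3 = 6 ballots, Ekwueme on 5. Larsen wins 6–5.
Singh vs Ekwueme: 8 to 3, Singh.
Singh defeats every rival head-to-head and is the Condorcet winner.

Singh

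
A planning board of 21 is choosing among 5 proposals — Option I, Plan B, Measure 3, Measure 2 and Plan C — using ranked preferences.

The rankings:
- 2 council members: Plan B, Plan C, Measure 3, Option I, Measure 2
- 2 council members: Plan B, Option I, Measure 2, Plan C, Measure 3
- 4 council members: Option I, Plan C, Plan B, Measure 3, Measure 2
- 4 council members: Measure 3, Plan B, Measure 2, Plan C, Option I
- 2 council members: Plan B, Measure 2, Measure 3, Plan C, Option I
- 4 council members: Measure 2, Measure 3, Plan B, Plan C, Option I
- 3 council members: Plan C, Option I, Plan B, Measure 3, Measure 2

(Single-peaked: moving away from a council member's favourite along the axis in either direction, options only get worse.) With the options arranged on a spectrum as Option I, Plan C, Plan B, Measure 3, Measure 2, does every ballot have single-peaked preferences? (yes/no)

Axis positions: Option I=1, Plan C=2, Plan B=3, Measure 3=4, Measure 2=5.
Type 1 (peak Plan B at position 3): ranking walks positions 3-2-4-1-5, expanding outward from the peak — single-peaked.
Type 2: ranking walks positions 3-1-5-2-4; Option I is ranked above Plan C even though Plan C lies between Option I and the peak Plan B on the axis — preferences dip and rise again. Not single-peaked.
Type 3 (peak Option I at position 1): ranking walks positions 1-2-3-4-5, expanding outward from the peak — single-peaked.
Type 4 (peak Measure 3 at position 4): ranking walks positions 4-3-5-2-1, expanding outward from the peak — single-peaked.
Type 5: ranking walks positions 3-5-4-2-1; Measure 2 is ranked above Measure 3 even though Measure 3 lies between Measure 2 and the peak Plan B on the axis — preferences dip and rise again. Not single-peaked.
Type 6 (peak Measure 2 at position 5): ranking walks positions 5-4-3-2-1, expanding outward from the peak — single-peaked.
Type 7 (peak Plan C at position 2): ranking walks positions 2-1-3-4-5, expanding outward from the peak — single-peaked.
Type 2 violates single-peakedness, so the profile is not single-peaked on this axis.

no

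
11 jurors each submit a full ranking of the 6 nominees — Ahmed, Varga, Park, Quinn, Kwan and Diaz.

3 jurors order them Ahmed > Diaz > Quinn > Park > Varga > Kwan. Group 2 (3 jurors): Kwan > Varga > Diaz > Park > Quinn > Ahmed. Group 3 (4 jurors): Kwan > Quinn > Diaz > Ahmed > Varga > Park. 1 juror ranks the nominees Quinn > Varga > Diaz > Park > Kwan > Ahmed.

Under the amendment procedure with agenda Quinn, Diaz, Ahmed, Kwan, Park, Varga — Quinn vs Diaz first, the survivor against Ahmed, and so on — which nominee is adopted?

Round 1: Quinn vs Diaz — 5–6, Diaz advances.
Round 2: Diaz vs Ahmed — 8–3, Diaz advances.
Round 3: Diaz vs Kwan — 4–7, Kwan advances.
Round 4: Kwan vs Park — 7–4, Kwan advances.
Round 5: Kwan vs Varga — 7–4, Kwan advances.
The agenda winner is Kwan.

Kwan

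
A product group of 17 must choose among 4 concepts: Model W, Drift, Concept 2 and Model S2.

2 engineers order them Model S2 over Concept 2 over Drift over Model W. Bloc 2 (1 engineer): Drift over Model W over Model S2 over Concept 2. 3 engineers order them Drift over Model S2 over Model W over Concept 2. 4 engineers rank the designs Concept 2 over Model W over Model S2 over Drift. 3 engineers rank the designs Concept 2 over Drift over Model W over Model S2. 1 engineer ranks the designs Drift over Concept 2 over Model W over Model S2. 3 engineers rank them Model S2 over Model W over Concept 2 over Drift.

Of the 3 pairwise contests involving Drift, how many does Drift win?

1

Drift against each rival (17 engineers):
Drift vs Model W: 2+1+3+3+1 = 10 for Drift, 7 for Model W — Drift by 10–7.
Drift–Concept 2: Concept 2 12–5.
Drift–Model S2: Model S2 9–8.
Drift beats Model W; loses to Concept 2, Model S2 — 1 pairwise win.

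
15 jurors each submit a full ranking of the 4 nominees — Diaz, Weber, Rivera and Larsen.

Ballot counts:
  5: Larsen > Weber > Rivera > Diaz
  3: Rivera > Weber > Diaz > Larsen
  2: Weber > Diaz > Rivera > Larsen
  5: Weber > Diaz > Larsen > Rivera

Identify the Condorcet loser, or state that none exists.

none

Head-to-head results (15 jurors):
Diaz vs Weber: Weber, 15–0.
Diaz vs Rivera: 2+5 = 7 for Diaz, 8 for Rivera — Rivera by 8–7.
Diaz vs Larsen: Diaz preferred on 3+2+5 = 10 ballots; Diaz wins 10–5.
Weber vs Rivera: Weber preferred on 5+2+5 = 12 ballots; Weber wins 12–3.
Weber vs Larsen: Weber preferred on 3+2+5 = 10 ballots; Weber wins 10–5.
Rivera vs Larsen: Rivera is ranked higher on 3+2 = 5 ballots, Larsen on 10. Larsen wins 10–5.
Each nominee has at least one pairwise win (Diaz beats Larsen; Weber beats Diaz; Rivera beats Diaz; Larsen beats Rivera) — no Condorcet loser.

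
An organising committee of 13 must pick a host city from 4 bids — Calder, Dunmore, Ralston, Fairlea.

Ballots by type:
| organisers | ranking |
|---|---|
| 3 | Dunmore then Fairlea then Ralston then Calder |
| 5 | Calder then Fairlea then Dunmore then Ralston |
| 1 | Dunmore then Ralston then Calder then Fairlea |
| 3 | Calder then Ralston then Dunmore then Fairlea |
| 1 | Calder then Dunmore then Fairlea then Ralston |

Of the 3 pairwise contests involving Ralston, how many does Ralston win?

Ralston against each rival (13 organisers):
Ralston–Calder: Calder 9–4.
Ralston vs Dunmore: Dunmore, 10–3.
Ralston vs Fairlea: Fairlea, 9–4.
Ralston beats no one; loses to Calder, Dunmore, Fairlea — 0 pairwise wins.

0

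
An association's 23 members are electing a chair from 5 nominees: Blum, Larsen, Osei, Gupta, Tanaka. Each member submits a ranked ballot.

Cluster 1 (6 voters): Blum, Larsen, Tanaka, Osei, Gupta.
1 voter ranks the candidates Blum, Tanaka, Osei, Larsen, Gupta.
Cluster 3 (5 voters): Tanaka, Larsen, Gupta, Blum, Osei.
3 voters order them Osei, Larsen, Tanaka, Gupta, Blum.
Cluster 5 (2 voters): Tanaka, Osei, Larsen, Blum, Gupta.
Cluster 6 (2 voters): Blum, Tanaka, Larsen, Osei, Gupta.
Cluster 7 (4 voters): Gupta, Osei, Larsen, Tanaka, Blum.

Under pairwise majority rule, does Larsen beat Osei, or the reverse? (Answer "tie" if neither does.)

Larsen

Ballots ranking Larsen above Osei: 6 + 5 + 2 = 13.
Ballots ranking Osei above Larsen: 23 − 13 = 10.
Larsen wins the head-to-head 13–10.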